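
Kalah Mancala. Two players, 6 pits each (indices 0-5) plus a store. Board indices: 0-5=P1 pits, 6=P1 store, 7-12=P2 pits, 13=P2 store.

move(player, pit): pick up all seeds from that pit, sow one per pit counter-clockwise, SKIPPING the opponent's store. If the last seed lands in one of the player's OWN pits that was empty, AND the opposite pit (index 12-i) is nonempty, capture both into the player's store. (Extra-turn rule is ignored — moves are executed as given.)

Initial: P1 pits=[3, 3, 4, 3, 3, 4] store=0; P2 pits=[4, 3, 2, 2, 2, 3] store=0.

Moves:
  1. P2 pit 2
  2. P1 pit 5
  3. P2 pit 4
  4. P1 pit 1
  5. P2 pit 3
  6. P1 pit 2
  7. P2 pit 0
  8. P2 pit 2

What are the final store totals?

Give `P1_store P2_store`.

Move 1: P2 pit2 -> P1=[3,3,4,3,3,4](0) P2=[4,3,0,3,3,3](0)
Move 2: P1 pit5 -> P1=[3,3,4,3,3,0](1) P2=[5,4,1,3,3,3](0)
Move 3: P2 pit4 -> P1=[4,3,4,3,3,0](1) P2=[5,4,1,3,0,4](1)
Move 4: P1 pit1 -> P1=[4,0,5,4,4,0](1) P2=[5,4,1,3,0,4](1)
Move 5: P2 pit3 -> P1=[4,0,5,4,4,0](1) P2=[5,4,1,0,1,5](2)
Move 6: P1 pit2 -> P1=[4,0,0,5,5,1](2) P2=[6,4,1,0,1,5](2)
Move 7: P2 pit0 -> P1=[4,0,0,5,5,1](2) P2=[0,5,2,1,2,6](3)
Move 8: P2 pit2 -> P1=[4,0,0,5,5,1](2) P2=[0,5,0,2,3,6](3)

Answer: 2 3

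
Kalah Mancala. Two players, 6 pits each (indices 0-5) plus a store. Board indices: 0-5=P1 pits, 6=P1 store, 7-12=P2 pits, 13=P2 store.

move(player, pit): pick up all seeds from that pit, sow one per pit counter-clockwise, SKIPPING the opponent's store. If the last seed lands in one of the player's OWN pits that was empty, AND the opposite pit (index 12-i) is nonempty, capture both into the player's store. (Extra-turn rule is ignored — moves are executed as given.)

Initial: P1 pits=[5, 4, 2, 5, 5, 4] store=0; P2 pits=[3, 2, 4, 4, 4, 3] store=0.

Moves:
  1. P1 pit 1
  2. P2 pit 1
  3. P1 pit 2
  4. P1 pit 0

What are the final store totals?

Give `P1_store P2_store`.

Answer: 0 0

Derivation:
Move 1: P1 pit1 -> P1=[5,0,3,6,6,5](0) P2=[3,2,4,4,4,3](0)
Move 2: P2 pit1 -> P1=[5,0,3,6,6,5](0) P2=[3,0,5,5,4,3](0)
Move 3: P1 pit2 -> P1=[5,0,0,7,7,6](0) P2=[3,0,5,5,4,3](0)
Move 4: P1 pit0 -> P1=[0,1,1,8,8,7](0) P2=[3,0,5,5,4,3](0)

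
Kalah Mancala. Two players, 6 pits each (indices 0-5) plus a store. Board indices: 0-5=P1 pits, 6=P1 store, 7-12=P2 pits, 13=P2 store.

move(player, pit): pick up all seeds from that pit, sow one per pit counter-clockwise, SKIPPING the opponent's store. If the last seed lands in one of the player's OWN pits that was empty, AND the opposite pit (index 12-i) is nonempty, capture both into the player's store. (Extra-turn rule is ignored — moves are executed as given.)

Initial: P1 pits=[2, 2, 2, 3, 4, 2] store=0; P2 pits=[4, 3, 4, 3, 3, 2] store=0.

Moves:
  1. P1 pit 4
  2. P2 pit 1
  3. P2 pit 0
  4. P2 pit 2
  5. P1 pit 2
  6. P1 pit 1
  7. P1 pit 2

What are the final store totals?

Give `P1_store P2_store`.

Answer: 3 1

Derivation:
Move 1: P1 pit4 -> P1=[2,2,2,3,0,3](1) P2=[5,4,4,3,3,2](0)
Move 2: P2 pit1 -> P1=[2,2,2,3,0,3](1) P2=[5,0,5,4,4,3](0)
Move 3: P2 pit0 -> P1=[2,2,2,3,0,3](1) P2=[0,1,6,5,5,4](0)
Move 4: P2 pit2 -> P1=[3,3,2,3,0,3](1) P2=[0,1,0,6,6,5](1)
Move 5: P1 pit2 -> P1=[3,3,0,4,0,3](3) P2=[0,0,0,6,6,5](1)
Move 6: P1 pit1 -> P1=[3,0,1,5,1,3](3) P2=[0,0,0,6,6,5](1)
Move 7: P1 pit2 -> P1=[3,0,0,6,1,3](3) P2=[0,0,0,6,6,5](1)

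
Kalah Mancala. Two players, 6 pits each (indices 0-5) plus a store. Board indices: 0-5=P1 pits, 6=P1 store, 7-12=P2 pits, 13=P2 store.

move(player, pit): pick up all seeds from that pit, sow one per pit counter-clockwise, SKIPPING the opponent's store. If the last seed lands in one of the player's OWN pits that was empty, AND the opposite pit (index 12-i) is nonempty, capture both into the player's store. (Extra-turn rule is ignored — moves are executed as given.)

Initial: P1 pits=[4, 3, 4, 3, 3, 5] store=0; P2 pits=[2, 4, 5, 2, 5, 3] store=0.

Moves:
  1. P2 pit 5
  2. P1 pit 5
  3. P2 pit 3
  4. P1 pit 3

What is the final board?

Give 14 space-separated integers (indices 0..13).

Move 1: P2 pit5 -> P1=[5,4,4,3,3,5](0) P2=[2,4,5,2,5,0](1)
Move 2: P1 pit5 -> P1=[5,4,4,3,3,0](1) P2=[3,5,6,3,5,0](1)
Move 3: P2 pit3 -> P1=[5,4,4,3,3,0](1) P2=[3,5,6,0,6,1](2)
Move 4: P1 pit3 -> P1=[5,4,4,0,4,1](2) P2=[3,5,6,0,6,1](2)

Answer: 5 4 4 0 4 1 2 3 5 6 0 6 1 2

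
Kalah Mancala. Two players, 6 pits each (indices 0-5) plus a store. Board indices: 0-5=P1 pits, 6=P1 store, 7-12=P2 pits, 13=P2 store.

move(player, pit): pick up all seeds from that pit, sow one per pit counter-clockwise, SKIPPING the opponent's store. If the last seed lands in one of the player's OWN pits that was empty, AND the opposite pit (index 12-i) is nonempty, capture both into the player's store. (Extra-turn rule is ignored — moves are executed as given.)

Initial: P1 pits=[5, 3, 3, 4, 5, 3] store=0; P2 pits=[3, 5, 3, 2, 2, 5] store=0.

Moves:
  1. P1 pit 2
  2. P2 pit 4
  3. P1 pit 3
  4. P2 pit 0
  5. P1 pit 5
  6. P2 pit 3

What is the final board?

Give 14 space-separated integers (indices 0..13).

Move 1: P1 pit2 -> P1=[5,3,0,5,6,4](0) P2=[3,5,3,2,2,5](0)
Move 2: P2 pit4 -> P1=[5,3,0,5,6,4](0) P2=[3,5,3,2,0,6](1)
Move 3: P1 pit3 -> P1=[5,3,0,0,7,5](1) P2=[4,6,3,2,0,6](1)
Move 4: P2 pit0 -> P1=[5,0,0,0,7,5](1) P2=[0,7,4,3,0,6](5)
Move 5: P1 pit5 -> P1=[5,0,0,0,7,0](2) P2=[1,8,5,4,0,6](5)
Move 6: P2 pit3 -> P1=[6,0,0,0,7,0](2) P2=[1,8,5,0,1,7](6)

Answer: 6 0 0 0 7 0 2 1 8 5 0 1 7 6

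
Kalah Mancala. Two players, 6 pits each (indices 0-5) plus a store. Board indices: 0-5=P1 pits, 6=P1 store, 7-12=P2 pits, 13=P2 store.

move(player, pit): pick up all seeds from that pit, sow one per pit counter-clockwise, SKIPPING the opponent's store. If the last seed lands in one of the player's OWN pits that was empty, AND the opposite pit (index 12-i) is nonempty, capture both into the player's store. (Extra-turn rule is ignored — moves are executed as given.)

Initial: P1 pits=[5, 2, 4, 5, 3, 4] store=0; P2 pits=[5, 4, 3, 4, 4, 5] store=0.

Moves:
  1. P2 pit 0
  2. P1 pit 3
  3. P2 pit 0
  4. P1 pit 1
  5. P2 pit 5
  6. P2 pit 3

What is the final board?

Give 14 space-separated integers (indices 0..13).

Move 1: P2 pit0 -> P1=[5,2,4,5,3,4](0) P2=[0,5,4,5,5,6](0)
Move 2: P1 pit3 -> P1=[5,2,4,0,4,5](1) P2=[1,6,4,5,5,6](0)
Move 3: P2 pit0 -> P1=[5,2,4,0,4,5](1) P2=[0,7,4,5,5,6](0)
Move 4: P1 pit1 -> P1=[5,0,5,0,4,5](6) P2=[0,7,0,5,5,6](0)
Move 5: P2 pit5 -> P1=[6,1,6,1,5,5](6) P2=[0,7,0,5,5,0](1)
Move 6: P2 pit3 -> P1=[7,2,6,1,5,5](6) P2=[0,7,0,0,6,1](2)

Answer: 7 2 6 1 5 5 6 0 7 0 0 6 1 2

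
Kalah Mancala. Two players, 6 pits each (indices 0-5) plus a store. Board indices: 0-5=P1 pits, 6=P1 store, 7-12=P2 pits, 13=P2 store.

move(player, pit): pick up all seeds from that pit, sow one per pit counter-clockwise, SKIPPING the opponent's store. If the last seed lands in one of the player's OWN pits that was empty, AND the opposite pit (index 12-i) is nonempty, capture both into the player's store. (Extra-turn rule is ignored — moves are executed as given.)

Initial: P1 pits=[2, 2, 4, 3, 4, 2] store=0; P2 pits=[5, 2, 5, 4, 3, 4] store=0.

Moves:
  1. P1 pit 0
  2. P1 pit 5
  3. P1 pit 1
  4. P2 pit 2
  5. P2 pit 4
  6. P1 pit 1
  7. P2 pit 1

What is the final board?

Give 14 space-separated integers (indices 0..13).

Answer: 2 0 7 4 5 0 1 6 0 1 6 0 6 2

Derivation:
Move 1: P1 pit0 -> P1=[0,3,5,3,4,2](0) P2=[5,2,5,4,3,4](0)
Move 2: P1 pit5 -> P1=[0,3,5,3,4,0](1) P2=[6,2,5,4,3,4](0)
Move 3: P1 pit1 -> P1=[0,0,6,4,5,0](1) P2=[6,2,5,4,3,4](0)
Move 4: P2 pit2 -> P1=[1,0,6,4,5,0](1) P2=[6,2,0,5,4,5](1)
Move 5: P2 pit4 -> P1=[2,1,6,4,5,0](1) P2=[6,2,0,5,0,6](2)
Move 6: P1 pit1 -> P1=[2,0,7,4,5,0](1) P2=[6,2,0,5,0,6](2)
Move 7: P2 pit1 -> P1=[2,0,7,4,5,0](1) P2=[6,0,1,6,0,6](2)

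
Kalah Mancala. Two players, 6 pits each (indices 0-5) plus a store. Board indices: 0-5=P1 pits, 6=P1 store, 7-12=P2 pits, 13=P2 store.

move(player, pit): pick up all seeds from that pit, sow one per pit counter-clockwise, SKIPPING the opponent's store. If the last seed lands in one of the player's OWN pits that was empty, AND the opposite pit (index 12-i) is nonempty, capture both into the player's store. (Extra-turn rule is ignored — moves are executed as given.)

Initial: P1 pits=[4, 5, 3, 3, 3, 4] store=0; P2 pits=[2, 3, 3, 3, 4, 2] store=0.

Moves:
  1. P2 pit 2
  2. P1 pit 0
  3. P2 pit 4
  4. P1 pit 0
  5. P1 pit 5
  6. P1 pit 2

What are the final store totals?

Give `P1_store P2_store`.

Answer: 2 1

Derivation:
Move 1: P2 pit2 -> P1=[4,5,3,3,3,4](0) P2=[2,3,0,4,5,3](0)
Move 2: P1 pit0 -> P1=[0,6,4,4,4,4](0) P2=[2,3,0,4,5,3](0)
Move 3: P2 pit4 -> P1=[1,7,5,4,4,4](0) P2=[2,3,0,4,0,4](1)
Move 4: P1 pit0 -> P1=[0,8,5,4,4,4](0) P2=[2,3,0,4,0,4](1)
Move 5: P1 pit5 -> P1=[0,8,5,4,4,0](1) P2=[3,4,1,4,0,4](1)
Move 6: P1 pit2 -> P1=[0,8,0,5,5,1](2) P2=[4,4,1,4,0,4](1)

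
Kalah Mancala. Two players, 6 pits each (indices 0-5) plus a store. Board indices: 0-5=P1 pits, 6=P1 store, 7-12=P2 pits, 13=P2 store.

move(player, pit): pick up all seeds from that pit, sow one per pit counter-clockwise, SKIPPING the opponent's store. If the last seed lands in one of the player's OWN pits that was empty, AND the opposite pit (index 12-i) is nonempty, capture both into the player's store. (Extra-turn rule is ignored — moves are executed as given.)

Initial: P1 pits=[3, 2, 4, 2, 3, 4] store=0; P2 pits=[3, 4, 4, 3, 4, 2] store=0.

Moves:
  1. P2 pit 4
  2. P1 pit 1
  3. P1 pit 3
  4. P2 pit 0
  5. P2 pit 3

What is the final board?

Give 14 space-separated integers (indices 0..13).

Answer: 5 0 5 0 5 5 1 0 5 5 0 1 4 2

Derivation:
Move 1: P2 pit4 -> P1=[4,3,4,2,3,4](0) P2=[3,4,4,3,0,3](1)
Move 2: P1 pit1 -> P1=[4,0,5,3,4,4](0) P2=[3,4,4,3,0,3](1)
Move 3: P1 pit3 -> P1=[4,0,5,0,5,5](1) P2=[3,4,4,3,0,3](1)
Move 4: P2 pit0 -> P1=[4,0,5,0,5,5](1) P2=[0,5,5,4,0,3](1)
Move 5: P2 pit3 -> P1=[5,0,5,0,5,5](1) P2=[0,5,5,0,1,4](2)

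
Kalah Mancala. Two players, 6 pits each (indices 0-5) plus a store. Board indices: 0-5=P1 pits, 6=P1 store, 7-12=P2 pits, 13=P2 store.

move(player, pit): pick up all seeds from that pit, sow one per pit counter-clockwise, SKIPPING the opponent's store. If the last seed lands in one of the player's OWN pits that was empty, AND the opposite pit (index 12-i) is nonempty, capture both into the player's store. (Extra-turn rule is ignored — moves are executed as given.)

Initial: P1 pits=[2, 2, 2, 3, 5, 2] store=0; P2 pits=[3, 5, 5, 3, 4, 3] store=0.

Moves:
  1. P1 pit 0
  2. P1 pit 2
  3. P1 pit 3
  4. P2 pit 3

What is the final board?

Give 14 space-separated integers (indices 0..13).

Move 1: P1 pit0 -> P1=[0,3,3,3,5,2](0) P2=[3,5,5,3,4,3](0)
Move 2: P1 pit2 -> P1=[0,3,0,4,6,3](0) P2=[3,5,5,3,4,3](0)
Move 3: P1 pit3 -> P1=[0,3,0,0,7,4](1) P2=[4,5,5,3,4,3](0)
Move 4: P2 pit3 -> P1=[0,3,0,0,7,4](1) P2=[4,5,5,0,5,4](1)

Answer: 0 3 0 0 7 4 1 4 5 5 0 5 4 1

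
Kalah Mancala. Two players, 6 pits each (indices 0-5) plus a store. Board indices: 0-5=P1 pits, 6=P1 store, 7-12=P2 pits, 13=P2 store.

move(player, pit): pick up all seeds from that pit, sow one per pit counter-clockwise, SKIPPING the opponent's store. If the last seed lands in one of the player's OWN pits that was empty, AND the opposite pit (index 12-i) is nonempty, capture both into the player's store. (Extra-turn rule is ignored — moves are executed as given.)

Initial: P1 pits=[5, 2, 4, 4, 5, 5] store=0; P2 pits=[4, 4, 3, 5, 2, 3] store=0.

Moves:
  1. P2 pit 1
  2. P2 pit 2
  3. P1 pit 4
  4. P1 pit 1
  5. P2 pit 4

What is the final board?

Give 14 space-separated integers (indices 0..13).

Move 1: P2 pit1 -> P1=[5,2,4,4,5,5](0) P2=[4,0,4,6,3,4](0)
Move 2: P2 pit2 -> P1=[5,2,4,4,5,5](0) P2=[4,0,0,7,4,5](1)
Move 3: P1 pit4 -> P1=[5,2,4,4,0,6](1) P2=[5,1,1,7,4,5](1)
Move 4: P1 pit1 -> P1=[5,0,5,5,0,6](1) P2=[5,1,1,7,4,5](1)
Move 5: P2 pit4 -> P1=[6,1,5,5,0,6](1) P2=[5,1,1,7,0,6](2)

Answer: 6 1 5 5 0 6 1 5 1 1 7 0 6 2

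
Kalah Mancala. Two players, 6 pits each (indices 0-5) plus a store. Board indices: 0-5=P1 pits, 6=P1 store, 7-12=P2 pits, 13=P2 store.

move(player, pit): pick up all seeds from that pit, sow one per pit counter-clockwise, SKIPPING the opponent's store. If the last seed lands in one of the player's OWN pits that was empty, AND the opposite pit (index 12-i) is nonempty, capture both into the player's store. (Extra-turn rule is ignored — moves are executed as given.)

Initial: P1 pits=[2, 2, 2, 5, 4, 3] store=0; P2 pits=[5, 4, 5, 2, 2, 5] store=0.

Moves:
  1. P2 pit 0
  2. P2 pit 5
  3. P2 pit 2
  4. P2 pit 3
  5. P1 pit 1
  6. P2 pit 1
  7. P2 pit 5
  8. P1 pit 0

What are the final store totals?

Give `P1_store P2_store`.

Move 1: P2 pit0 -> P1=[2,2,2,5,4,3](0) P2=[0,5,6,3,3,6](0)
Move 2: P2 pit5 -> P1=[3,3,3,6,5,3](0) P2=[0,5,6,3,3,0](1)
Move 3: P2 pit2 -> P1=[4,4,3,6,5,3](0) P2=[0,5,0,4,4,1](2)
Move 4: P2 pit3 -> P1=[5,4,3,6,5,3](0) P2=[0,5,0,0,5,2](3)
Move 5: P1 pit1 -> P1=[5,0,4,7,6,4](0) P2=[0,5,0,0,5,2](3)
Move 6: P2 pit1 -> P1=[5,0,4,7,6,4](0) P2=[0,0,1,1,6,3](4)
Move 7: P2 pit5 -> P1=[6,1,4,7,6,4](0) P2=[0,0,1,1,6,0](5)
Move 8: P1 pit0 -> P1=[0,2,5,8,7,5](1) P2=[0,0,1,1,6,0](5)

Answer: 1 5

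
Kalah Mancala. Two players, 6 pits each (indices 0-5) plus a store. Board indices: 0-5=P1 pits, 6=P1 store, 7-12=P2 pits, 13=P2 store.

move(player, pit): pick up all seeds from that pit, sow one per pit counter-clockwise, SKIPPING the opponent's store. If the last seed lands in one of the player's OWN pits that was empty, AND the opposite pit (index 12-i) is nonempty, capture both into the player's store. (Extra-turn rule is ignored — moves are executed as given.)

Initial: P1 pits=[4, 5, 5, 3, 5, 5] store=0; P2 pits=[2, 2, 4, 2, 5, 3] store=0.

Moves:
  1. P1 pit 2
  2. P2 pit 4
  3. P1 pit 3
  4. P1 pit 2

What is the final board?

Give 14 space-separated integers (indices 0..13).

Answer: 5 6 0 0 7 7 7 4 2 0 2 0 4 1

Derivation:
Move 1: P1 pit2 -> P1=[4,5,0,4,6,6](1) P2=[3,2,4,2,5,3](0)
Move 2: P2 pit4 -> P1=[5,6,1,4,6,6](1) P2=[3,2,4,2,0,4](1)
Move 3: P1 pit3 -> P1=[5,6,1,0,7,7](2) P2=[4,2,4,2,0,4](1)
Move 4: P1 pit2 -> P1=[5,6,0,0,7,7](7) P2=[4,2,0,2,0,4](1)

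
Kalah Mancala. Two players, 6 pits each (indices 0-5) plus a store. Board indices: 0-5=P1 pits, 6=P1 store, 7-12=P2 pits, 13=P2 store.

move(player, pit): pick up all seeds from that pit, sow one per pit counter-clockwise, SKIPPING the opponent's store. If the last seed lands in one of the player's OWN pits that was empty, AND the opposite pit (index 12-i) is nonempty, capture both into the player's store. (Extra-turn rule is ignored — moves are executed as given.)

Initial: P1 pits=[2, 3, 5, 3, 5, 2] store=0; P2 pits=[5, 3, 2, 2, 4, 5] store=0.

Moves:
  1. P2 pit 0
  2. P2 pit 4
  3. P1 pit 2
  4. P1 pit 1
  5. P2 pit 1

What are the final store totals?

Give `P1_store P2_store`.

Answer: 1 2

Derivation:
Move 1: P2 pit0 -> P1=[2,3,5,3,5,2](0) P2=[0,4,3,3,5,6](0)
Move 2: P2 pit4 -> P1=[3,4,6,3,5,2](0) P2=[0,4,3,3,0,7](1)
Move 3: P1 pit2 -> P1=[3,4,0,4,6,3](1) P2=[1,5,3,3,0,7](1)
Move 4: P1 pit1 -> P1=[3,0,1,5,7,4](1) P2=[1,5,3,3,0,7](1)
Move 5: P2 pit1 -> P1=[3,0,1,5,7,4](1) P2=[1,0,4,4,1,8](2)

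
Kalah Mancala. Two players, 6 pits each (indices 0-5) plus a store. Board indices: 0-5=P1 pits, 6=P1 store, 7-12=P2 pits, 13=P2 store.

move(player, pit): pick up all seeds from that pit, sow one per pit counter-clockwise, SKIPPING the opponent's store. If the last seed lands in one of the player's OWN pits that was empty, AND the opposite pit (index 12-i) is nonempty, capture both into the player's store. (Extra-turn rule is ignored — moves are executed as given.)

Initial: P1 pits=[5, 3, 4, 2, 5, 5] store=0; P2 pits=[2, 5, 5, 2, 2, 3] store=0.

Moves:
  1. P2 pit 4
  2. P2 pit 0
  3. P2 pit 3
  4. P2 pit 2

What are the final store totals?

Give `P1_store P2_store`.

Move 1: P2 pit4 -> P1=[5,3,4,2,5,5](0) P2=[2,5,5,2,0,4](1)
Move 2: P2 pit0 -> P1=[5,3,4,2,5,5](0) P2=[0,6,6,2,0,4](1)
Move 3: P2 pit3 -> P1=[5,3,4,2,5,5](0) P2=[0,6,6,0,1,5](1)
Move 4: P2 pit2 -> P1=[6,4,4,2,5,5](0) P2=[0,6,0,1,2,6](2)

Answer: 0 2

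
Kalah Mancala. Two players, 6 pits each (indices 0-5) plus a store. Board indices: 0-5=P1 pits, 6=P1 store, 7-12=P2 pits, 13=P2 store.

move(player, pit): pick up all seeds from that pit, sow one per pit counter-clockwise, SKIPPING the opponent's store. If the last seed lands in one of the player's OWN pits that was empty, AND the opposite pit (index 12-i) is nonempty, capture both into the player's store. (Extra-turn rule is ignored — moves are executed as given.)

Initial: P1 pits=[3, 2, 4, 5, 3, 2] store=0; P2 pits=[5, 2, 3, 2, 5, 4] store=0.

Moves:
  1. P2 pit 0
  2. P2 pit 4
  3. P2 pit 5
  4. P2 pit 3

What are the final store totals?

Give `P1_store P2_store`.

Move 1: P2 pit0 -> P1=[3,2,4,5,3,2](0) P2=[0,3,4,3,6,5](0)
Move 2: P2 pit4 -> P1=[4,3,5,6,3,2](0) P2=[0,3,4,3,0,6](1)
Move 3: P2 pit5 -> P1=[5,4,6,7,4,2](0) P2=[0,3,4,3,0,0](2)
Move 4: P2 pit3 -> P1=[5,4,6,7,4,2](0) P2=[0,3,4,0,1,1](3)

Answer: 0 3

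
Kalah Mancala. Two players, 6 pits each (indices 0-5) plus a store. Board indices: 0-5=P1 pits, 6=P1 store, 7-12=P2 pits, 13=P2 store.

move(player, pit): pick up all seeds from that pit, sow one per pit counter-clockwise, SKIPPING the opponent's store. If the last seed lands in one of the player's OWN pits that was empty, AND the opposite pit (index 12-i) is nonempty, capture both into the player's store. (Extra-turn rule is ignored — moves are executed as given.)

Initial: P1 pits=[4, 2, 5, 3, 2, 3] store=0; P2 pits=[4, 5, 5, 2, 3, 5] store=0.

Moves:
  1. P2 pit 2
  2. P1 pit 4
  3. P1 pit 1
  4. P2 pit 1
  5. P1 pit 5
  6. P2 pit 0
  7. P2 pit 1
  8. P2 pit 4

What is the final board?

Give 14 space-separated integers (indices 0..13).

Answer: 6 1 7 5 0 0 2 0 0 4 6 0 9 3

Derivation:
Move 1: P2 pit2 -> P1=[5,2,5,3,2,3](0) P2=[4,5,0,3,4,6](1)
Move 2: P1 pit4 -> P1=[5,2,5,3,0,4](1) P2=[4,5,0,3,4,6](1)
Move 3: P1 pit1 -> P1=[5,0,6,4,0,4](1) P2=[4,5,0,3,4,6](1)
Move 4: P2 pit1 -> P1=[5,0,6,4,0,4](1) P2=[4,0,1,4,5,7](2)
Move 5: P1 pit5 -> P1=[5,0,6,4,0,0](2) P2=[5,1,2,4,5,7](2)
Move 6: P2 pit0 -> P1=[5,0,6,4,0,0](2) P2=[0,2,3,5,6,8](2)
Move 7: P2 pit1 -> P1=[5,0,6,4,0,0](2) P2=[0,0,4,6,6,8](2)
Move 8: P2 pit4 -> P1=[6,1,7,5,0,0](2) P2=[0,0,4,6,0,9](3)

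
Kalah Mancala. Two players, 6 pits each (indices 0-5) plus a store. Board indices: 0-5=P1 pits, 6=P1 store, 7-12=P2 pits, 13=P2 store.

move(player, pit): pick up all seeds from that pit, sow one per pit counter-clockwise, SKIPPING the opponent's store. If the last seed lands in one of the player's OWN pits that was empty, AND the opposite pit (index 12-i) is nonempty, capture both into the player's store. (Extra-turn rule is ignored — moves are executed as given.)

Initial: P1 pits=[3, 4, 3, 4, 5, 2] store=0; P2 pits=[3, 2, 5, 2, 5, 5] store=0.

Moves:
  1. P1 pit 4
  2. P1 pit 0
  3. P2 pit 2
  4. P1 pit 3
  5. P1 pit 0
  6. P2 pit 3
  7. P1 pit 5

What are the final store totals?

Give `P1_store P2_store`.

Answer: 3 2

Derivation:
Move 1: P1 pit4 -> P1=[3,4,3,4,0,3](1) P2=[4,3,6,2,5,5](0)
Move 2: P1 pit0 -> P1=[0,5,4,5,0,3](1) P2=[4,3,6,2,5,5](0)
Move 3: P2 pit2 -> P1=[1,6,4,5,0,3](1) P2=[4,3,0,3,6,6](1)
Move 4: P1 pit3 -> P1=[1,6,4,0,1,4](2) P2=[5,4,0,3,6,6](1)
Move 5: P1 pit0 -> P1=[0,7,4,0,1,4](2) P2=[5,4,0,3,6,6](1)
Move 6: P2 pit3 -> P1=[0,7,4,0,1,4](2) P2=[5,4,0,0,7,7](2)
Move 7: P1 pit5 -> P1=[0,7,4,0,1,0](3) P2=[6,5,1,0,7,7](2)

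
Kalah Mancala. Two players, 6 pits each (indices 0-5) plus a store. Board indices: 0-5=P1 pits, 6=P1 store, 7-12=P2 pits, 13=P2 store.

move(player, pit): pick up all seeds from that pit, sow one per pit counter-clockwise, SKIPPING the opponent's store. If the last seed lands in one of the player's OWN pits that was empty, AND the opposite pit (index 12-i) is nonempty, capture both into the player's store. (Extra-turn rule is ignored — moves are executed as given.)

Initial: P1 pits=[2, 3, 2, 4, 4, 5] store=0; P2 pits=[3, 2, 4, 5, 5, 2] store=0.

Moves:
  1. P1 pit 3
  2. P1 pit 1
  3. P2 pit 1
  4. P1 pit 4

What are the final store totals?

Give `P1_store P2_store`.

Answer: 2 0

Derivation:
Move 1: P1 pit3 -> P1=[2,3,2,0,5,6](1) P2=[4,2,4,5,5,2](0)
Move 2: P1 pit1 -> P1=[2,0,3,1,6,6](1) P2=[4,2,4,5,5,2](0)
Move 3: P2 pit1 -> P1=[2,0,3,1,6,6](1) P2=[4,0,5,6,5,2](0)
Move 4: P1 pit4 -> P1=[2,0,3,1,0,7](2) P2=[5,1,6,7,5,2](0)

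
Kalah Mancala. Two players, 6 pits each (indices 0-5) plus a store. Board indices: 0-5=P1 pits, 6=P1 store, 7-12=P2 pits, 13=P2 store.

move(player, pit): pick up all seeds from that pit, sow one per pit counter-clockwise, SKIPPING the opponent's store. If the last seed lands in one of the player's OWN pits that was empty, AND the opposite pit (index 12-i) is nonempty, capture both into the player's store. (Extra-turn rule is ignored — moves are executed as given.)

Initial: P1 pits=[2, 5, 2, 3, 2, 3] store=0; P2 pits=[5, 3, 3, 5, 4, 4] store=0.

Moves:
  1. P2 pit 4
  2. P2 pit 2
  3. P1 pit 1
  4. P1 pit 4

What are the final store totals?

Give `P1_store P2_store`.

Move 1: P2 pit4 -> P1=[3,6,2,3,2,3](0) P2=[5,3,3,5,0,5](1)
Move 2: P2 pit2 -> P1=[3,6,2,3,2,3](0) P2=[5,3,0,6,1,6](1)
Move 3: P1 pit1 -> P1=[3,0,3,4,3,4](1) P2=[6,3,0,6,1,6](1)
Move 4: P1 pit4 -> P1=[3,0,3,4,0,5](2) P2=[7,3,0,6,1,6](1)

Answer: 2 1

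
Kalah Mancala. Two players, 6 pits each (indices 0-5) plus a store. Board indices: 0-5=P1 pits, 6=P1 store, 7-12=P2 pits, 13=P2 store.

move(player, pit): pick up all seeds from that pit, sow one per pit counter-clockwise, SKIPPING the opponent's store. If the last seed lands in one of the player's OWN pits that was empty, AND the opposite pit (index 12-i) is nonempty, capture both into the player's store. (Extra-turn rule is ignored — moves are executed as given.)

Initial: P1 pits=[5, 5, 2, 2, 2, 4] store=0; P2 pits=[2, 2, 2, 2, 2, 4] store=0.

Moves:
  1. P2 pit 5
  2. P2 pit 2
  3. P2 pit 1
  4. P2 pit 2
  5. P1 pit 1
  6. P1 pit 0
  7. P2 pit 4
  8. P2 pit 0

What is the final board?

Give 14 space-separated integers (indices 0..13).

Answer: 1 1 5 4 4 6 2 0 1 1 6 0 1 2

Derivation:
Move 1: P2 pit5 -> P1=[6,6,3,2,2,4](0) P2=[2,2,2,2,2,0](1)
Move 2: P2 pit2 -> P1=[6,6,3,2,2,4](0) P2=[2,2,0,3,3,0](1)
Move 3: P2 pit1 -> P1=[6,6,3,2,2,4](0) P2=[2,0,1,4,3,0](1)
Move 4: P2 pit2 -> P1=[6,6,3,2,2,4](0) P2=[2,0,0,5,3,0](1)
Move 5: P1 pit1 -> P1=[6,0,4,3,3,5](1) P2=[3,0,0,5,3,0](1)
Move 6: P1 pit0 -> P1=[0,1,5,4,4,6](2) P2=[3,0,0,5,3,0](1)
Move 7: P2 pit4 -> P1=[1,1,5,4,4,6](2) P2=[3,0,0,5,0,1](2)
Move 8: P2 pit0 -> P1=[1,1,5,4,4,6](2) P2=[0,1,1,6,0,1](2)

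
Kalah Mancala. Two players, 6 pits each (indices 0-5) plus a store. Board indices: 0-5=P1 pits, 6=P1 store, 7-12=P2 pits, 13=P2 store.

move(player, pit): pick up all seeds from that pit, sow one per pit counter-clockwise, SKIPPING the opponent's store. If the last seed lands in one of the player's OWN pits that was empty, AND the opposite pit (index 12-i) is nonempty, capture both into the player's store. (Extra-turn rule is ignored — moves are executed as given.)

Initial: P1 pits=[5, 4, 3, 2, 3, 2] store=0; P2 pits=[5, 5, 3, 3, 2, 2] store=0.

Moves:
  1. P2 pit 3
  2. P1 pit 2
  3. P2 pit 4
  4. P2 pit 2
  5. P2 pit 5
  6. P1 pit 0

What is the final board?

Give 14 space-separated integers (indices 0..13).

Move 1: P2 pit3 -> P1=[5,4,3,2,3,2](0) P2=[5,5,3,0,3,3](1)
Move 2: P1 pit2 -> P1=[5,4,0,3,4,3](0) P2=[5,5,3,0,3,3](1)
Move 3: P2 pit4 -> P1=[6,4,0,3,4,3](0) P2=[5,5,3,0,0,4](2)
Move 4: P2 pit2 -> P1=[6,4,0,3,4,3](0) P2=[5,5,0,1,1,5](2)
Move 5: P2 pit5 -> P1=[7,5,1,4,4,3](0) P2=[5,5,0,1,1,0](3)
Move 6: P1 pit0 -> P1=[0,6,2,5,5,4](1) P2=[6,5,0,1,1,0](3)

Answer: 0 6 2 5 5 4 1 6 5 0 1 1 0 3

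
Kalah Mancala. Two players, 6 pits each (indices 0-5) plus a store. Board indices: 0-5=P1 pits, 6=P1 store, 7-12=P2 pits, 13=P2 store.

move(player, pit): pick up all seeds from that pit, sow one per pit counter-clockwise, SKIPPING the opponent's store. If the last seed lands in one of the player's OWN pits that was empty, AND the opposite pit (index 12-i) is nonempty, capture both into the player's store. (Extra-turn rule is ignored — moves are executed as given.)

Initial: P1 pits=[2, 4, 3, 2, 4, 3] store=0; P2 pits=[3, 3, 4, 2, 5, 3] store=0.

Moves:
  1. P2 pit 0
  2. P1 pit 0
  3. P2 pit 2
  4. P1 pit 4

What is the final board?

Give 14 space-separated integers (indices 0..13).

Answer: 1 5 4 2 0 4 1 1 5 0 4 6 4 1

Derivation:
Move 1: P2 pit0 -> P1=[2,4,3,2,4,3](0) P2=[0,4,5,3,5,3](0)
Move 2: P1 pit0 -> P1=[0,5,4,2,4,3](0) P2=[0,4,5,3,5,3](0)
Move 3: P2 pit2 -> P1=[1,5,4,2,4,3](0) P2=[0,4,0,4,6,4](1)
Move 4: P1 pit4 -> P1=[1,5,4,2,0,4](1) P2=[1,5,0,4,6,4](1)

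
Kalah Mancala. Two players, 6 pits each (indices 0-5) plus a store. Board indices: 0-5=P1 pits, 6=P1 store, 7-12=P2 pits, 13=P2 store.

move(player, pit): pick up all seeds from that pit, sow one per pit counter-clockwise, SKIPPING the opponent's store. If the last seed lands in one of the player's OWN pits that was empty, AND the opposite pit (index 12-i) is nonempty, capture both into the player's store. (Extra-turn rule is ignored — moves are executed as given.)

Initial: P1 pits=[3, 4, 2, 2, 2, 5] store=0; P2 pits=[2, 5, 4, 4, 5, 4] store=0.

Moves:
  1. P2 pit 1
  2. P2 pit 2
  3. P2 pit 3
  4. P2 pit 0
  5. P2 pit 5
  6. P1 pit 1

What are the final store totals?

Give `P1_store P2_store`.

Move 1: P2 pit1 -> P1=[3,4,2,2,2,5](0) P2=[2,0,5,5,6,5](1)
Move 2: P2 pit2 -> P1=[4,4,2,2,2,5](0) P2=[2,0,0,6,7,6](2)
Move 3: P2 pit3 -> P1=[5,5,3,2,2,5](0) P2=[2,0,0,0,8,7](3)
Move 4: P2 pit0 -> P1=[5,5,3,0,2,5](0) P2=[0,1,0,0,8,7](6)
Move 5: P2 pit5 -> P1=[6,6,4,1,3,6](0) P2=[0,1,0,0,8,0](7)
Move 6: P1 pit1 -> P1=[6,0,5,2,4,7](1) P2=[1,1,0,0,8,0](7)

Answer: 1 7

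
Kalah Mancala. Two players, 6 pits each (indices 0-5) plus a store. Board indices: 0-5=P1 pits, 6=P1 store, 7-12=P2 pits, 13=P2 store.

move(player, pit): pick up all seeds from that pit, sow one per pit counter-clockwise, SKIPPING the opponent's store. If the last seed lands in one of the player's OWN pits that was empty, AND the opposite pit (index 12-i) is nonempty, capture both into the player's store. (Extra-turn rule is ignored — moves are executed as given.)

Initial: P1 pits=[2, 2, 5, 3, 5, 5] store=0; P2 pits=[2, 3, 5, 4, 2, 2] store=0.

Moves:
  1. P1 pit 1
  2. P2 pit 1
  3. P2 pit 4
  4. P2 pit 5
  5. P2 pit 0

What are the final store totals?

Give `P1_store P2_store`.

Answer: 0 2

Derivation:
Move 1: P1 pit1 -> P1=[2,0,6,4,5,5](0) P2=[2,3,5,4,2,2](0)
Move 2: P2 pit1 -> P1=[2,0,6,4,5,5](0) P2=[2,0,6,5,3,2](0)
Move 3: P2 pit4 -> P1=[3,0,6,4,5,5](0) P2=[2,0,6,5,0,3](1)
Move 4: P2 pit5 -> P1=[4,1,6,4,5,5](0) P2=[2,0,6,5,0,0](2)
Move 5: P2 pit0 -> P1=[4,1,6,4,5,5](0) P2=[0,1,7,5,0,0](2)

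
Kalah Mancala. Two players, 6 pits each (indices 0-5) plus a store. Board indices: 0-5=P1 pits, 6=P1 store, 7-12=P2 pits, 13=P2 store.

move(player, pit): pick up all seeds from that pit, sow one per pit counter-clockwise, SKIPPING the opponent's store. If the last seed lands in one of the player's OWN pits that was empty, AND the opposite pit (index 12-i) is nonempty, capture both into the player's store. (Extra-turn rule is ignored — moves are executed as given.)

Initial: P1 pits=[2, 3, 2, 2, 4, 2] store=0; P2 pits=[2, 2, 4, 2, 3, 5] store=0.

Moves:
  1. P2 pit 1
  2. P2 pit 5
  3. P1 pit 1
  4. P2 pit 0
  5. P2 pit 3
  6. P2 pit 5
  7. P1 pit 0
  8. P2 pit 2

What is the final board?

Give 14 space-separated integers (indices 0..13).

Answer: 1 2 5 5 5 3 0 0 1 0 1 5 1 4

Derivation:
Move 1: P2 pit1 -> P1=[2,3,2,2,4,2](0) P2=[2,0,5,3,3,5](0)
Move 2: P2 pit5 -> P1=[3,4,3,3,4,2](0) P2=[2,0,5,3,3,0](1)
Move 3: P1 pit1 -> P1=[3,0,4,4,5,3](0) P2=[2,0,5,3,3,0](1)
Move 4: P2 pit0 -> P1=[3,0,4,4,5,3](0) P2=[0,1,6,3,3,0](1)
Move 5: P2 pit3 -> P1=[3,0,4,4,5,3](0) P2=[0,1,6,0,4,1](2)
Move 6: P2 pit5 -> P1=[3,0,4,4,5,3](0) P2=[0,1,6,0,4,0](3)
Move 7: P1 pit0 -> P1=[0,1,5,5,5,3](0) P2=[0,1,6,0,4,0](3)
Move 8: P2 pit2 -> P1=[1,2,5,5,5,3](0) P2=[0,1,0,1,5,1](4)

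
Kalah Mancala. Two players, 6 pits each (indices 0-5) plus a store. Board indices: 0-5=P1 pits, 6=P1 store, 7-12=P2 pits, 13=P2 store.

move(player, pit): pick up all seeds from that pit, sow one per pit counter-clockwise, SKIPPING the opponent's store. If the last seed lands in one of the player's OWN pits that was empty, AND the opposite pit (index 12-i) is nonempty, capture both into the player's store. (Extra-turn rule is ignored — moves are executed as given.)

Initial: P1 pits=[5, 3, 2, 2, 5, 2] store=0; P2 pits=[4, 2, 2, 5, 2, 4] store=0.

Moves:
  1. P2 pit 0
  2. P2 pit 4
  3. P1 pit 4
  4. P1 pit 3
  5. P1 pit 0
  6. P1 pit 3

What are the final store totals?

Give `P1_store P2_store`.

Move 1: P2 pit0 -> P1=[5,3,2,2,5,2](0) P2=[0,3,3,6,3,4](0)
Move 2: P2 pit4 -> P1=[6,3,2,2,5,2](0) P2=[0,3,3,6,0,5](1)
Move 3: P1 pit4 -> P1=[6,3,2,2,0,3](1) P2=[1,4,4,6,0,5](1)
Move 4: P1 pit3 -> P1=[6,3,2,0,1,4](1) P2=[1,4,4,6,0,5](1)
Move 5: P1 pit0 -> P1=[0,4,3,1,2,5](2) P2=[1,4,4,6,0,5](1)
Move 6: P1 pit3 -> P1=[0,4,3,0,3,5](2) P2=[1,4,4,6,0,5](1)

Answer: 2 1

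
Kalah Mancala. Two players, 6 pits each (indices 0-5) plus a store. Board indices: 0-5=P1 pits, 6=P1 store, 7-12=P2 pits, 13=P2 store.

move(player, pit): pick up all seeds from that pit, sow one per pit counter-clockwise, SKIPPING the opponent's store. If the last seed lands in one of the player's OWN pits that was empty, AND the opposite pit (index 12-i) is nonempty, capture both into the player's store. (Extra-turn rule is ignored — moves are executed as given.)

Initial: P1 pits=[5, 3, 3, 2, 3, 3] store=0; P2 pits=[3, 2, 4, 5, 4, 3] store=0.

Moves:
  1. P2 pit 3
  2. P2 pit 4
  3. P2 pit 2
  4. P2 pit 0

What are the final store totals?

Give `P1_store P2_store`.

Move 1: P2 pit3 -> P1=[6,4,3,2,3,3](0) P2=[3,2,4,0,5,4](1)
Move 2: P2 pit4 -> P1=[7,5,4,2,3,3](0) P2=[3,2,4,0,0,5](2)
Move 3: P2 pit2 -> P1=[7,5,4,2,3,3](0) P2=[3,2,0,1,1,6](3)
Move 4: P2 pit0 -> P1=[7,5,4,2,3,3](0) P2=[0,3,1,2,1,6](3)

Answer: 0 3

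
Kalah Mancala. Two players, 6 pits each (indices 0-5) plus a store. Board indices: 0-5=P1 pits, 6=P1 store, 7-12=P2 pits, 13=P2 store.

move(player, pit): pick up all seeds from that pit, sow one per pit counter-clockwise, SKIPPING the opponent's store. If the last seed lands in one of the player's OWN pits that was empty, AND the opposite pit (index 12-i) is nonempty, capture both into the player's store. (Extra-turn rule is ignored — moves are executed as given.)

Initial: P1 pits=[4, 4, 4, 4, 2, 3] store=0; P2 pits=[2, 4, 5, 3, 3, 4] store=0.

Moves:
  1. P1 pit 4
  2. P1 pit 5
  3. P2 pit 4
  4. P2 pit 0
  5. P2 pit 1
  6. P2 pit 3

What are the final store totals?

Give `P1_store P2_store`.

Answer: 2 3

Derivation:
Move 1: P1 pit4 -> P1=[4,4,4,4,0,4](1) P2=[2,4,5,3,3,4](0)
Move 2: P1 pit5 -> P1=[4,4,4,4,0,0](2) P2=[3,5,6,3,3,4](0)
Move 3: P2 pit4 -> P1=[5,4,4,4,0,0](2) P2=[3,5,6,3,0,5](1)
Move 4: P2 pit0 -> P1=[5,4,4,4,0,0](2) P2=[0,6,7,4,0,5](1)
Move 5: P2 pit1 -> P1=[6,4,4,4,0,0](2) P2=[0,0,8,5,1,6](2)
Move 6: P2 pit3 -> P1=[7,5,4,4,0,0](2) P2=[0,0,8,0,2,7](3)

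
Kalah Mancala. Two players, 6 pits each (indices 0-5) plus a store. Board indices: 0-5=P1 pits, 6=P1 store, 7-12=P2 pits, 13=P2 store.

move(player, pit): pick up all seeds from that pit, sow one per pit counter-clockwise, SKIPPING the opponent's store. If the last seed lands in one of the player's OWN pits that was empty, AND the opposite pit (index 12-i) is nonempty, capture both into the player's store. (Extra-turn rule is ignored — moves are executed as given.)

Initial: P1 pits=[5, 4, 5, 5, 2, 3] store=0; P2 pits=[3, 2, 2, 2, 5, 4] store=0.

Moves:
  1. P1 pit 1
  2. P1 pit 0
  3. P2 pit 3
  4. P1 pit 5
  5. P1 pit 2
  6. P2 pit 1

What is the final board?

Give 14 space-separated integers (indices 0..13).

Move 1: P1 pit1 -> P1=[5,0,6,6,3,4](0) P2=[3,2,2,2,5,4](0)
Move 2: P1 pit0 -> P1=[0,1,7,7,4,5](0) P2=[3,2,2,2,5,4](0)
Move 3: P2 pit3 -> P1=[0,1,7,7,4,5](0) P2=[3,2,2,0,6,5](0)
Move 4: P1 pit5 -> P1=[0,1,7,7,4,0](1) P2=[4,3,3,1,6,5](0)
Move 5: P1 pit2 -> P1=[0,1,0,8,5,1](2) P2=[5,4,4,1,6,5](0)
Move 6: P2 pit1 -> P1=[0,1,0,8,5,1](2) P2=[5,0,5,2,7,6](0)

Answer: 0 1 0 8 5 1 2 5 0 5 2 7 6 0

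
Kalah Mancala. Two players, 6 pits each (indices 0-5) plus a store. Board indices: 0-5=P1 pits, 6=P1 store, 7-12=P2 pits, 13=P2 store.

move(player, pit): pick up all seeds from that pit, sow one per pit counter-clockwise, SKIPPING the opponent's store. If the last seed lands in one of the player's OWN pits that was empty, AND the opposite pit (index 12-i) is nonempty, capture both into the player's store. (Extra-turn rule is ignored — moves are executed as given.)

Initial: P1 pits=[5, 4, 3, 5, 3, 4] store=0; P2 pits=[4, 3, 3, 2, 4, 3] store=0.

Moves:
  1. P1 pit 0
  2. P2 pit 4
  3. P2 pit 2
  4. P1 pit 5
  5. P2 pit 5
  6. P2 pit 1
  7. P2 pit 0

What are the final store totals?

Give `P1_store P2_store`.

Move 1: P1 pit0 -> P1=[0,5,4,6,4,5](0) P2=[4,3,3,2,4,3](0)
Move 2: P2 pit4 -> P1=[1,6,4,6,4,5](0) P2=[4,3,3,2,0,4](1)
Move 3: P2 pit2 -> P1=[1,6,4,6,4,5](0) P2=[4,3,0,3,1,5](1)
Move 4: P1 pit5 -> P1=[1,6,4,6,4,0](1) P2=[5,4,1,4,1,5](1)
Move 5: P2 pit5 -> P1=[2,7,5,7,4,0](1) P2=[5,4,1,4,1,0](2)
Move 6: P2 pit1 -> P1=[0,7,5,7,4,0](1) P2=[5,0,2,5,2,0](5)
Move 7: P2 pit0 -> P1=[0,7,5,7,4,0](1) P2=[0,1,3,6,3,1](5)

Answer: 1 5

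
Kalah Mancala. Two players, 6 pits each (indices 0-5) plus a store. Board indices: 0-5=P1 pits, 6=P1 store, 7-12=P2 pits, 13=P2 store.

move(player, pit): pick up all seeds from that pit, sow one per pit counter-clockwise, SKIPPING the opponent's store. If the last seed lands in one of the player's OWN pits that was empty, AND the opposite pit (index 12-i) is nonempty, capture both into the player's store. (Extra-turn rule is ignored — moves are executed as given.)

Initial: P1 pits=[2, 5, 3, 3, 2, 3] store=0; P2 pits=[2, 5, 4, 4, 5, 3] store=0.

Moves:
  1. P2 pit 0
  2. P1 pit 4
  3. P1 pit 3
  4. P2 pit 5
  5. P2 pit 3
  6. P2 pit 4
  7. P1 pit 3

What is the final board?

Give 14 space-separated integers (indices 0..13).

Move 1: P2 pit0 -> P1=[2,5,3,3,2,3](0) P2=[0,6,5,4,5,3](0)
Move 2: P1 pit4 -> P1=[2,5,3,3,0,4](1) P2=[0,6,5,4,5,3](0)
Move 3: P1 pit3 -> P1=[2,5,3,0,1,5](2) P2=[0,6,5,4,5,3](0)
Move 4: P2 pit5 -> P1=[3,6,3,0,1,5](2) P2=[0,6,5,4,5,0](1)
Move 5: P2 pit3 -> P1=[4,6,3,0,1,5](2) P2=[0,6,5,0,6,1](2)
Move 6: P2 pit4 -> P1=[5,7,4,1,1,5](2) P2=[0,6,5,0,0,2](3)
Move 7: P1 pit3 -> P1=[5,7,4,0,2,5](2) P2=[0,6,5,0,0,2](3)

Answer: 5 7 4 0 2 5 2 0 6 5 0 0 2 3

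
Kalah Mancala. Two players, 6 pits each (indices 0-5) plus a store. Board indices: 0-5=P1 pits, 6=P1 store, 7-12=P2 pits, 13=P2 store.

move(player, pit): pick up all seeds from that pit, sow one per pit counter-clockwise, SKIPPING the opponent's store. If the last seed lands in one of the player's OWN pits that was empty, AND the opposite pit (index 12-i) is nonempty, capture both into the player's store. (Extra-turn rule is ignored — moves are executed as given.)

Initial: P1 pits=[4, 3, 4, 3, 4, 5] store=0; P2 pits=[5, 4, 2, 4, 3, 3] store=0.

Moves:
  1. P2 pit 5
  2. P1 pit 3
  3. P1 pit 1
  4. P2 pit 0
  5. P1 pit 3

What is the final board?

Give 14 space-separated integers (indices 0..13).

Answer: 0 0 5 0 7 7 1 0 5 3 5 4 0 7

Derivation:
Move 1: P2 pit5 -> P1=[5,4,4,3,4,5](0) P2=[5,4,2,4,3,0](1)
Move 2: P1 pit3 -> P1=[5,4,4,0,5,6](1) P2=[5,4,2,4,3,0](1)
Move 3: P1 pit1 -> P1=[5,0,5,1,6,7](1) P2=[5,4,2,4,3,0](1)
Move 4: P2 pit0 -> P1=[0,0,5,1,6,7](1) P2=[0,5,3,5,4,0](7)
Move 5: P1 pit3 -> P1=[0,0,5,0,7,7](1) P2=[0,5,3,5,4,0](7)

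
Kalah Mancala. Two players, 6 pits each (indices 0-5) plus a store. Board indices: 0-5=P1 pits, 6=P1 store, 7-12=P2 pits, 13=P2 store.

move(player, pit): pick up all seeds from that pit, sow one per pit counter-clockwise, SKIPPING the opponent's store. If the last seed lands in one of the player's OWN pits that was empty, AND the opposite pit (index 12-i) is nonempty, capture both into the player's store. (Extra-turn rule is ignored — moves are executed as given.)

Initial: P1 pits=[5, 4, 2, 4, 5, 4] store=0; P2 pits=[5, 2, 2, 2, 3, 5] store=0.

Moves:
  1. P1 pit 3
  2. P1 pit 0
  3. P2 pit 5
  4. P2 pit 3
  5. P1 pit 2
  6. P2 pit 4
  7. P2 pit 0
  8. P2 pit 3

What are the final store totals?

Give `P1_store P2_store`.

Move 1: P1 pit3 -> P1=[5,4,2,0,6,5](1) P2=[6,2,2,2,3,5](0)
Move 2: P1 pit0 -> P1=[0,5,3,1,7,6](1) P2=[6,2,2,2,3,5](0)
Move 3: P2 pit5 -> P1=[1,6,4,2,7,6](1) P2=[6,2,2,2,3,0](1)
Move 4: P2 pit3 -> P1=[0,6,4,2,7,6](1) P2=[6,2,2,0,4,0](3)
Move 5: P1 pit2 -> P1=[0,6,0,3,8,7](2) P2=[6,2,2,0,4,0](3)
Move 6: P2 pit4 -> P1=[1,7,0,3,8,7](2) P2=[6,2,2,0,0,1](4)
Move 7: P2 pit0 -> P1=[1,7,0,3,8,7](2) P2=[0,3,3,1,1,2](5)
Move 8: P2 pit3 -> P1=[1,7,0,3,8,7](2) P2=[0,3,3,0,2,2](5)

Answer: 2 5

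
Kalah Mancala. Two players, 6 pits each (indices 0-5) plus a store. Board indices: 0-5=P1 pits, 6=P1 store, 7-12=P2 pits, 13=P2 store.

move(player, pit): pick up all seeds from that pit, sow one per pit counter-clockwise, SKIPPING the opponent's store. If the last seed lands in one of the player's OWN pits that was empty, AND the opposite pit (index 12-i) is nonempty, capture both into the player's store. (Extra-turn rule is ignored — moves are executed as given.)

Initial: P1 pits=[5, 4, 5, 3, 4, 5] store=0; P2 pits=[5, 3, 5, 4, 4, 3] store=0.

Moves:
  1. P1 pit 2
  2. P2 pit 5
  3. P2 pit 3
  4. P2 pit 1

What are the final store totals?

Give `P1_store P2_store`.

Answer: 1 2

Derivation:
Move 1: P1 pit2 -> P1=[5,4,0,4,5,6](1) P2=[6,3,5,4,4,3](0)
Move 2: P2 pit5 -> P1=[6,5,0,4,5,6](1) P2=[6,3,5,4,4,0](1)
Move 3: P2 pit3 -> P1=[7,5,0,4,5,6](1) P2=[6,3,5,0,5,1](2)
Move 4: P2 pit1 -> P1=[7,5,0,4,5,6](1) P2=[6,0,6,1,6,1](2)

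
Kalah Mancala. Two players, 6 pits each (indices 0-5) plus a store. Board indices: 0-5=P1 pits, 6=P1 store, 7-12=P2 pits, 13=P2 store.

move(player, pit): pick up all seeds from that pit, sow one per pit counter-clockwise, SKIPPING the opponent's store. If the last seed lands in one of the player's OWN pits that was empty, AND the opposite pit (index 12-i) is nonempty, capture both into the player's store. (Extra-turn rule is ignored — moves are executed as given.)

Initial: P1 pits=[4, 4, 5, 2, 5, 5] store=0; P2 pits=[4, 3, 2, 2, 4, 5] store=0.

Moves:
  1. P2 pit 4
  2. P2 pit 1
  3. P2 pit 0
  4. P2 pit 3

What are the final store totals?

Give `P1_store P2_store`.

Move 1: P2 pit4 -> P1=[5,5,5,2,5,5](0) P2=[4,3,2,2,0,6](1)
Move 2: P2 pit1 -> P1=[5,0,5,2,5,5](0) P2=[4,0,3,3,0,6](7)
Move 3: P2 pit0 -> P1=[5,0,5,2,5,5](0) P2=[0,1,4,4,1,6](7)
Move 4: P2 pit3 -> P1=[6,0,5,2,5,5](0) P2=[0,1,4,0,2,7](8)

Answer: 0 8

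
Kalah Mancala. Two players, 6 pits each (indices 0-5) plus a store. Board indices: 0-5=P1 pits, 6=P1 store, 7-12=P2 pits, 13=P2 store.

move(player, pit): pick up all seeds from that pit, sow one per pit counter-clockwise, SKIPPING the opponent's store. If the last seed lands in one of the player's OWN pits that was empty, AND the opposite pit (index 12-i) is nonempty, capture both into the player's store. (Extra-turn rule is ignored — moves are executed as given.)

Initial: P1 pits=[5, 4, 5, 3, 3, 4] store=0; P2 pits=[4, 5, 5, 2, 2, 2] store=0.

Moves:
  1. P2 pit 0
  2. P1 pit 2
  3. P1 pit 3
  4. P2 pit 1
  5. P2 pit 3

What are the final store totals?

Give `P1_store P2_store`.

Answer: 2 2

Derivation:
Move 1: P2 pit0 -> P1=[5,4,5,3,3,4](0) P2=[0,6,6,3,3,2](0)
Move 2: P1 pit2 -> P1=[5,4,0,4,4,5](1) P2=[1,6,6,3,3,2](0)
Move 3: P1 pit3 -> P1=[5,4,0,0,5,6](2) P2=[2,6,6,3,3,2](0)
Move 4: P2 pit1 -> P1=[6,4,0,0,5,6](2) P2=[2,0,7,4,4,3](1)
Move 5: P2 pit3 -> P1=[7,4,0,0,5,6](2) P2=[2,0,7,0,5,4](2)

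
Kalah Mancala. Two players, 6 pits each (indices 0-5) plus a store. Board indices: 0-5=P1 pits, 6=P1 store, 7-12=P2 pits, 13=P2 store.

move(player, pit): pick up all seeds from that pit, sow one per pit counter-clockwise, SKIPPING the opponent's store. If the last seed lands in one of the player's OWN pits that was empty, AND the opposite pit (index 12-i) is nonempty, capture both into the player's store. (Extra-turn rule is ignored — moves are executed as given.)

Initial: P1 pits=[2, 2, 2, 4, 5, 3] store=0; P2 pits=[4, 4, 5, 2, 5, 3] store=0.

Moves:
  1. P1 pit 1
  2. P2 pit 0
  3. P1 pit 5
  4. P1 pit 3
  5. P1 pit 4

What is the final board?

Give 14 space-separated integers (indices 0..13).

Move 1: P1 pit1 -> P1=[2,0,3,5,5,3](0) P2=[4,4,5,2,5,3](0)
Move 2: P2 pit0 -> P1=[2,0,3,5,5,3](0) P2=[0,5,6,3,6,3](0)
Move 3: P1 pit5 -> P1=[2,0,3,5,5,0](1) P2=[1,6,6,3,6,3](0)
Move 4: P1 pit3 -> P1=[2,0,3,0,6,1](2) P2=[2,7,6,3,6,3](0)
Move 5: P1 pit4 -> P1=[2,0,3,0,0,2](3) P2=[3,8,7,4,6,3](0)

Answer: 2 0 3 0 0 2 3 3 8 7 4 6 3 0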